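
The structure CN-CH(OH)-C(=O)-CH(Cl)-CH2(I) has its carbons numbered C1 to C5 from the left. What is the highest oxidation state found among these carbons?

Tallying each carbon's bonds:
C1: 1C, 3N → 0 + 3 = +3
C2: 2C, 1H, 1O → 0 − 1 + 1 = 0
C3: 2C, 2O → 0 + 2 = +2
C4: 2C, 1H, 1Cl → 0 − 1 + 1 = 0
C5: 1C, 2H, 1I → 0 − 2 + 1 = -1
The highest value is +3.

+3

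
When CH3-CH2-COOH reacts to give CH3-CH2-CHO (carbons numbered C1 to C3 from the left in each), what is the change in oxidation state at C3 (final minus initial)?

-2

Before: C3 has 1 bond to C, 3 bonds to O → oxidation state +3.
After: C3 has 1 bond to C, 1 bond to H, 2 bonds to O → oxidation state +1.
Δ = +1 − (+3) = -2, so this is a reduction at C3.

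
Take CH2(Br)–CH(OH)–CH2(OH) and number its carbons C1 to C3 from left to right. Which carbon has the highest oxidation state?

Count +1 for every bond to an atom more electronegative than carbon and −1 for every bond to one less electronegative; C–C bonds are 0. Tallying each carbon:
C1: 1C, 2H, 1Br → 0 − 2 + 1 = -1
C2: 2C, 1H, 1O → 0 − 1 + 1 = 0
C3: 1C, 2H, 1O → 0 − 2 + 1 = -1
The most oxidised carbon is C2 at 0.

C2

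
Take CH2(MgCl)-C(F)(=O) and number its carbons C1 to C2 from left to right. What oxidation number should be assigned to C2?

Bonds to more-electronegative neighbours contribute +1 each, bonds to H or metals contribute −1 each, and C–C bonds contribute 0.
C2 has one bond to C (0), one bond to F (+1), a double bond to O (2×+1 = +2).
Oxidation state = 0 + 1 + 2 = +3.

+3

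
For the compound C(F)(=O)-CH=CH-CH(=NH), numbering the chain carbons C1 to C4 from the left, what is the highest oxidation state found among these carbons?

+3

Assign +1 per bond to O/N/halogen, −1 per bond to H or an electropositive element, and 0 per bond to carbon. Tallying each carbon:
C1: 1C, 2O, 1F → 0 + 2 + 1 = +3
C2: 3C, 1H → 0 − 1 = -1
C3: 3C, 1H → 0 − 1 = -1
C4: 1C, 1H, 2N → 0 − 1 + 2 = +1
The highest value is +3.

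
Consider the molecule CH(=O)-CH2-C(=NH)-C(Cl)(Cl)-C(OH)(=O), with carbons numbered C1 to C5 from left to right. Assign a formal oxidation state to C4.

Count +1 for every bond to an atom more electronegative than carbon and −1 for every bond to one less electronegative; C–C bonds are 0.
C4 has one bond to C (0), one bond to C (0), one bond to Cl (+1), one bond to Cl (+1).
Oxidation state = 0 + 0 + 1 + 1 = +2.

+2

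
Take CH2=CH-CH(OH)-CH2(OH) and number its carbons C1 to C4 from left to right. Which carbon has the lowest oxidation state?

C1

Assign +1 per bond to O/N/halogen, −1 per bond to H or an electropositive element, and 0 per bond to carbon. Tallying each carbon:
C1: 2C, 2H → 0 − 2 = -2
C2: 3C, 1H → 0 − 1 = -1
C3: 2C, 1H, 1O → 0 − 1 + 1 = 0
C4: 1C, 2H, 1O → 0 − 2 + 1 = -1
The most reduced carbon is C1 at -2.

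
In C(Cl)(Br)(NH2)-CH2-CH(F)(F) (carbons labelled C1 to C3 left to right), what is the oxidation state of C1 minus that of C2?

C1: 1C, 1N, 1Cl, 1Br → 0 + 1 + 1 + 1 = +3
C2: 2C, 2H → 0 − 2 = -2
Difference: +3 − (-2) = +5.

+5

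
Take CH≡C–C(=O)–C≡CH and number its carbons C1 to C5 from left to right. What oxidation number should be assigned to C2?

0

Each bond to a more electronegative atom (O, N, halogen) counts +1, each bond to a less electronegative atom (H, metal, B, Si) counts −1, and each C–C bond counts 0.
C2 has a triple bond to C (3×0 = 0), one bond to C (0).
Oxidation state = 0 + 0 = 0.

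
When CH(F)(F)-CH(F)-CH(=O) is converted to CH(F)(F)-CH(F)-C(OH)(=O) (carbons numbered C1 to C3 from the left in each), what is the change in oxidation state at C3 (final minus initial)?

Before: C3 has 1 bond to C, 1 bond to H, 2 bonds to O → oxidation state +1.
After: C3 has 1 bond to C, 3 bonds to O → oxidation state +3.
Δ = +3 − (+1) = +2, so this is an oxidation at C3.

+2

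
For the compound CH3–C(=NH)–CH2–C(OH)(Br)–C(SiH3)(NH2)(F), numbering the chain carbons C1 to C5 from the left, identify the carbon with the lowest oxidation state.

Each bond to a more electronegative atom (O, N, halogen) counts +1, each bond to a less electronegative atom (H, metal, B, Si) counts −1, and each C–C bond counts 0. Tallying each carbon:
C1: 1C, 3H → 0 − 3 = -3
C2: 2C, 2N → 0 + 2 = +2
C3: 2C, 2H → 0 − 2 = -2
C4: 2C, 1O, 1Br → 0 + 1 + 1 = +2
C5: 1C, 1N, 1F, 1Si → 0 + 1 + 1 − 1 = +1
The most reduced carbon is C1 at -3.

C1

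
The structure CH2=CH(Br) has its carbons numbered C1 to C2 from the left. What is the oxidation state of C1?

-2

Bonds to more-electronegative neighbours contribute +1 each, bonds to H or metals contribute −1 each, and C–C bonds contribute 0.
C1 has a double bond to C (2×0 = 0), one bond to H (-1), one bond to H (-1).
Oxidation state = 0 − 1 − 1 = -2.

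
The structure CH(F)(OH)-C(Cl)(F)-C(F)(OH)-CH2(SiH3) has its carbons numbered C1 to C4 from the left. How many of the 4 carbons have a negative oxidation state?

Tallying each carbon's bonds:
C1: 1C, 1H, 1O, 1F → 0 − 1 + 1 + 1 = +1
C2: 2C, 1F, 1Cl → 0 + 1 + 1 = +2
C3: 2C, 1O, 1F → 0 + 1 + 1 = +2
C4: 1C, 2H, 1Si → 0 − 2 − 1 = -3
1 carbon (C4) meets the condition.

1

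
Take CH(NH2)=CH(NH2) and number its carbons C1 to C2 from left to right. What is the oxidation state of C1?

C1 has a double bond to C (2×0 = 0), one bond to H (-1), one bond to N (+1).
Oxidation state = 0 − 1 + 1 = 0.

0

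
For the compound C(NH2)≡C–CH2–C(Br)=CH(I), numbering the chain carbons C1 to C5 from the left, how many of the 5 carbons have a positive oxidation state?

Bonds to more-electronegative neighbours contribute +1 each, bonds to H or metals contribute −1 each, and C–C bonds contribute 0. Tallying each carbon:
C1: 3C, 1N → 0 + 1 = +1
C2: 4C → 0 = 0
C3: 2C, 2H → 0 − 2 = -2
C4: 3C, 1Br → 0 + 1 = +1
C5: 2C, 1H, 1I → 0 − 1 + 1 = 0
2 carbons (C1, C4) meet the condition.

2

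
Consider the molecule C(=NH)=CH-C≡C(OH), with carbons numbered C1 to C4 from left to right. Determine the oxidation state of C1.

+2

C1 has a double bond to C (2×0 = 0), a double bond to N (2×+1 = +2).
Oxidation state = 0 + 2 = +2.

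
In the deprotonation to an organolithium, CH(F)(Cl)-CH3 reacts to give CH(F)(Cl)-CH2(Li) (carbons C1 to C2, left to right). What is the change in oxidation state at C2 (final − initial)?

Before: C2 has 1 bond to C, 3 bonds to H → oxidation state -3.
After: C2 has 1 bond to C, 2 bonds to H, 1 bond to Li → oxidation state -3.
Δ = -3 − (-3) = 0, so no net redox change at C2.

0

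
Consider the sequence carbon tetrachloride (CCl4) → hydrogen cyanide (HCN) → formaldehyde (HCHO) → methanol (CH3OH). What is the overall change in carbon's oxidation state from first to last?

Carbon oxidation states along the series — carbon tetrachloride: +4, hydrogen cyanide: +2, formaldehyde: 0, methanol: -2.
Net change = -2 − (+4) = -6.

-6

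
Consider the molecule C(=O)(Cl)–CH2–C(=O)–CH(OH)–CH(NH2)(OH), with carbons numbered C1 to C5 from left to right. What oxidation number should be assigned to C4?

0

C4 has one bond to C (0), one bond to C (0), one bond to O (+1), one bond to H (-1).
Oxidation state = 0 + 0 + 1 − 1 = 0.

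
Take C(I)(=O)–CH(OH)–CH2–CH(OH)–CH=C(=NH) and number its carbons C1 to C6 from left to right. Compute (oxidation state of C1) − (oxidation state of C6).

+1

C1: 1C, 2O, 1I → 0 + 2 + 1 = +3
C6: 2C, 2N → 0 + 2 = +2
Difference: +3 − (+2) = +1.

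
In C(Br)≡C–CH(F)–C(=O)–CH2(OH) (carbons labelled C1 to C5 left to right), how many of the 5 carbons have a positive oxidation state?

2

Bonds to more-electronegative neighbours contribute +1 each, bonds to H or metals contribute −1 each, and C–C bonds contribute 0. Tallying each carbon:
C1: 3C, 1Br → 0 + 1 = +1
C2: 4C → 0 = 0
C3: 2C, 1H, 1F → 0 − 1 + 1 = 0
C4: 2C, 2O → 0 + 2 = +2
C5: 1C, 2H, 1O → 0 − 2 + 1 = -1
2 carbons (C1, C4) meet the condition.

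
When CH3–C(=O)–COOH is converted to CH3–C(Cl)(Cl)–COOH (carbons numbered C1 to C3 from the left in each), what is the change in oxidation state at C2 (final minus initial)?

Before: C2 has 2 bonds to C, 2 bonds to O → oxidation state +2.
After: C2 has 2 bonds to C, 2 bonds to Cl → oxidation state +2.
Δ = +2 − (+2) = 0, so no net redox change at C2.

0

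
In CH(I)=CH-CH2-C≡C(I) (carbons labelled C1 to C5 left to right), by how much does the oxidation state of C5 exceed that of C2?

+2

C5: 3C, 1I → 0 + 1 = +1
C2: 3C, 1H → 0 − 1 = -1
Difference: +1 − (-1) = +2.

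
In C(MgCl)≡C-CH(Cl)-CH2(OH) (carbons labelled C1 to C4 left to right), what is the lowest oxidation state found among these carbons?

-1

Assign +1 per bond to O/N/halogen, −1 per bond to H or an electropositive element, and 0 per bond to carbon. Tallying each carbon:
C1: 3C, 1Mg → 0 − 1 = -1
C2: 4C → 0 = 0
C3: 2C, 1H, 1Cl → 0 − 1 + 1 = 0
C4: 1C, 2H, 1O → 0 − 2 + 1 = -1
The lowest value is -1.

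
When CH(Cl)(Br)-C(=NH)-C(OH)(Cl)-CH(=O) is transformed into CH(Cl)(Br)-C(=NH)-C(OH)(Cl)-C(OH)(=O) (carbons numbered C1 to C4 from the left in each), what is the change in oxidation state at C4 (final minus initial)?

Before: C4 has 1 bond to C, 1 bond to H, 2 bonds to O → oxidation state +1.
After: C4 has 1 bond to C, 3 bonds to O → oxidation state +3.
Δ = +3 − (+1) = +2, so this is an oxidation at C4.

+2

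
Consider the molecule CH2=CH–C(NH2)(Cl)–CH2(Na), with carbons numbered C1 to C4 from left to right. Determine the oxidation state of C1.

Bonds to more-electronegative neighbours contribute +1 each, bonds to H or metals contribute −1 each, and C–C bonds contribute 0.
C1 has a double bond to C (2×0 = 0), one bond to H (-1), one bond to H (-1).
Oxidation state = 0 − 1 − 1 = -2.

-2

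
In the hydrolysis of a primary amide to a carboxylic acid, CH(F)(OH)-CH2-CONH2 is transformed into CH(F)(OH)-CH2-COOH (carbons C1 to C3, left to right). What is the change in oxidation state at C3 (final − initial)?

0

Before: C3 has 1 bond to C, 2 bonds to O, 1 bond to N → oxidation state +3.
After: C3 has 1 bond to C, 3 bonds to O → oxidation state +3.
Δ = +3 − (+3) = 0, so no net redox change at C3.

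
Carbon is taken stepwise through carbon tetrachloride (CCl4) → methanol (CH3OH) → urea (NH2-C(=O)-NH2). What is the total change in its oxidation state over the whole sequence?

Carbon oxidation states along the series — carbon tetrachloride: +4, methanol: -2, urea: +4.
Net change = +4 − (+4) = 0.

0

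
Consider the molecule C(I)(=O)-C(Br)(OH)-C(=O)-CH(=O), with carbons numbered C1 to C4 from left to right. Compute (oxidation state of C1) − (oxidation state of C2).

C1: 1C, 2O, 1I → 0 + 2 + 1 = +3
C2: 2C, 1O, 1Br → 0 + 1 + 1 = +2
Difference: +3 − (+2) = +1.

+1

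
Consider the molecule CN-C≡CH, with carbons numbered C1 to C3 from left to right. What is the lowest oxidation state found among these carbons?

Assign +1 per bond to O/N/halogen, −1 per bond to H or an electropositive element, and 0 per bond to carbon. Tallying each carbon:
C1: 1C, 3N → 0 + 3 = +3
C2: 4C → 0 = 0
C3: 3C, 1H → 0 − 1 = -1
The lowest value is -1.

-1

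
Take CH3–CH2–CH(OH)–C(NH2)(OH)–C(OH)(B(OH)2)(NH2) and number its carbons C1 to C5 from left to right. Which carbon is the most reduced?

C1

Tallying each carbon's bonds:
C1: 1C, 3H → 0 − 3 = -3
C2: 2C, 2H → 0 − 2 = -2
C3: 2C, 1H, 1O → 0 − 1 + 1 = 0
C4: 2C, 1O, 1N → 0 + 1 + 1 = +2
C5: 1C, 1O, 1N, 1B → 0 + 1 + 1 − 1 = +1
The most reduced carbon is C1 at -3.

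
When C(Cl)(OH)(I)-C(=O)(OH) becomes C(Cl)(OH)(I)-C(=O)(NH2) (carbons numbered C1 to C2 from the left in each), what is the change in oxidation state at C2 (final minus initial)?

Before: C2 has 1 bond to C, 3 bonds to O → oxidation state +3.
After: C2 has 1 bond to C, 2 bonds to O, 1 bond to N → oxidation state +3.
Δ = +3 − (+3) = 0, so no net redox change at C2.

0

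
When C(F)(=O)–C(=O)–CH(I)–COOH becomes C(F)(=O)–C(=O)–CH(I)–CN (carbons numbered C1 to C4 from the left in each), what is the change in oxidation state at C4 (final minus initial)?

Before: C4 has 1 bond to C, 3 bonds to O → oxidation state +3.
After: C4 has 1 bond to C, 3 bonds to N → oxidation state +3.
Δ = +3 − (+3) = 0, so no net redox change at C4.

0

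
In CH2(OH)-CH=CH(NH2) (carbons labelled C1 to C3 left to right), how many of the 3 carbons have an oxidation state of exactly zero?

Tallying each carbon's bonds:
C1: 1C, 2H, 1O → 0 − 2 + 1 = -1
C2: 3C, 1H → 0 − 1 = -1
C3: 2C, 1H, 1N → 0 − 1 + 1 = 0
1 carbon (C3) meets the condition.

1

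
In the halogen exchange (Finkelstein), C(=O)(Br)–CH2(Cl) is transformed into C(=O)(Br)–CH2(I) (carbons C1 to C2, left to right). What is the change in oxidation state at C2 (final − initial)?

0

Before: C2 has 1 bond to C, 2 bonds to H, 1 bond to Cl → oxidation state -1.
After: C2 has 1 bond to C, 2 bonds to H, 1 bond to I → oxidation state -1.
Δ = -1 − (-1) = 0, so no net redox change at C2.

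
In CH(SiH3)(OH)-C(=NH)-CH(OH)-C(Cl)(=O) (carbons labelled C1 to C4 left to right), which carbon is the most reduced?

C1

Each bond to a more electronegative atom (O, N, halogen) counts +1, each bond to a less electronegative atom (H, metal, B, Si) counts −1, and each C–C bond counts 0. Tallying each carbon:
C1: 1C, 1H, 1O, 1Si → 0 − 1 + 1 − 1 = -1
C2: 2C, 2N → 0 + 2 = +2
C3: 2C, 1H, 1O → 0 − 1 + 1 = 0
C4: 1C, 2O, 1Cl → 0 + 2 + 1 = +3
The most reduced carbon is C1 at -1.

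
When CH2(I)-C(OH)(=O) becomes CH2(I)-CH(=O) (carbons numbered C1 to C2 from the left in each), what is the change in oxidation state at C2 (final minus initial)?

-2

Before: C2 has 1 bond to C, 3 bonds to O → oxidation state +3.
After: C2 has 1 bond to C, 1 bond to H, 2 bonds to O → oxidation state +1.
Δ = +1 − (+3) = -2, so this is a reduction at C2.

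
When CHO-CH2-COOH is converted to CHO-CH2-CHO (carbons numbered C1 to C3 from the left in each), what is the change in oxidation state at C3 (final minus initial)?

Before: C3 has 1 bond to C, 3 bonds to O → oxidation state +3.
After: C3 has 1 bond to C, 1 bond to H, 2 bonds to O → oxidation state +1.
Δ = +1 − (+3) = -2, so this is a reduction at C3.

-2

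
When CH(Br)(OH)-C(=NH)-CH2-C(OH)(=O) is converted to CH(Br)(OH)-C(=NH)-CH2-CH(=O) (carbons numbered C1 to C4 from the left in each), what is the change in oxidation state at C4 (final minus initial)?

-2

Before: C4 has 1 bond to C, 3 bonds to O → oxidation state +3.
After: C4 has 1 bond to C, 1 bond to H, 2 bonds to O → oxidation state +1.
Δ = +1 − (+3) = -2, so this is a reduction at C4.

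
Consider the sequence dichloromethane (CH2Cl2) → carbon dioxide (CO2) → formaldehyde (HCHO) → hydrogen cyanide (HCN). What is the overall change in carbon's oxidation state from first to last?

Carbon oxidation states along the series — dichloromethane: 0, carbon dioxide: +4, formaldehyde: 0, hydrogen cyanide: +2.
Net change = +2 − (0) = +2.

+2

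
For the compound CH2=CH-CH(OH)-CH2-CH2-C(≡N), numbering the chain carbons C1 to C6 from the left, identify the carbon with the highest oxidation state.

C6

Tallying each carbon's bonds:
C1: 2C, 2H → 0 − 2 = -2
C2: 3C, 1H → 0 − 1 = -1
C3: 2C, 1H, 1O → 0 − 1 + 1 = 0
C4: 2C, 2H → 0 − 2 = -2
C5: 2C, 2H → 0 − 2 = -2
C6: 1C, 3N → 0 + 3 = +3
The most oxidised carbon is C6 at +3.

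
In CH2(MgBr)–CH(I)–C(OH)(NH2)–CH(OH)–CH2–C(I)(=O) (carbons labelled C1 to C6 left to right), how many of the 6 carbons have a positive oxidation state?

2

Tallying each carbon's bonds:
C1: 1C, 2H, 1Mg → 0 − 2 − 1 = -3
C2: 2C, 1H, 1I → 0 − 1 + 1 = 0
C3: 2C, 1O, 1N → 0 + 1 + 1 = +2
C4: 2C, 1H, 1O → 0 − 1 + 1 = 0
C5: 2C, 2H → 0 − 2 = -2
C6: 1C, 2O, 1I → 0 + 2 + 1 = +3
2 carbons (C3, C6) meet the condition.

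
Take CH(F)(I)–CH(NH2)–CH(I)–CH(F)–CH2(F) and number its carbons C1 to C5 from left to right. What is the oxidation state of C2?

0

C2 has one bond to C (0), one bond to C (0), one bond to N (+1), one bond to H (-1).
Oxidation state = 0 + 0 + 1 − 1 = 0.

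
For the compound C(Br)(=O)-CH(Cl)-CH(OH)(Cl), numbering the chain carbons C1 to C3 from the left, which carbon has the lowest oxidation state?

C2

Count +1 for every bond to an atom more electronegative than carbon and −1 for every bond to one less electronegative; C–C bonds are 0. Tallying each carbon:
C1: 1C, 2O, 1Br → 0 + 2 + 1 = +3
C2: 2C, 1H, 1Cl → 0 − 1 + 1 = 0
C3: 1C, 1H, 1O, 1Cl → 0 − 1 + 1 + 1 = +1
The most reduced carbon is C2 at 0.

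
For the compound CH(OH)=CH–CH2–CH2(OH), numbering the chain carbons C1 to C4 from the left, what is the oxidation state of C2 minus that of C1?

C2: 3C, 1H → 0 − 1 = -1
C1: 2C, 1H, 1O → 0 − 1 + 1 = 0
Difference: -1 − (0) = -1.

-1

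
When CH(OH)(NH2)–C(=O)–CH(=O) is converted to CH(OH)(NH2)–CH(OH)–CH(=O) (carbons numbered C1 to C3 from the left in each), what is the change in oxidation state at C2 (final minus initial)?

Before: C2 has 2 bonds to C, 2 bonds to O → oxidation state +2.
After: C2 has 2 bonds to C, 1 bond to H, 1 bond to O → oxidation state 0.
Δ = 0 − (+2) = -2, so this is a reduction at C2.

-2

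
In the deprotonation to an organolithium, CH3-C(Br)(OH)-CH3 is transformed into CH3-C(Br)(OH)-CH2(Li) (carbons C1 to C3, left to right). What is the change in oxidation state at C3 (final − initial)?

Before: C3 has 1 bond to C, 3 bonds to H → oxidation state -3.
After: C3 has 1 bond to C, 2 bonds to H, 1 bond to Li → oxidation state -3.
Δ = -3 − (-3) = 0, so no net redox change at C3.

0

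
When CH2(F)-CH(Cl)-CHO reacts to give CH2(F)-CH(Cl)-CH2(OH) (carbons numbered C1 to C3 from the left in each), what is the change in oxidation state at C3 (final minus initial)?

Before: C3 has 1 bond to C, 1 bond to H, 2 bonds to O → oxidation state +1.
After: C3 has 1 bond to C, 2 bonds to H, 1 bond to O → oxidation state -1.
Δ = -1 − (+1) = -2, so this is a reduction at C3.

-2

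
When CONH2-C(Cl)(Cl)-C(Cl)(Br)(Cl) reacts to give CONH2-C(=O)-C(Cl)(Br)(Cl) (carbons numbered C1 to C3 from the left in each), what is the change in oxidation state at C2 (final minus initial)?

0

Before: C2 has 2 bonds to C, 2 bonds to Cl → oxidation state +2.
After: C2 has 2 bonds to C, 2 bonds to O → oxidation state +2.
Δ = +2 − (+2) = 0, so no net redox change at C2.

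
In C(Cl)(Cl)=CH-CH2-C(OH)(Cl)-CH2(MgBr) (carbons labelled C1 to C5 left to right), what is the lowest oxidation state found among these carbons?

Each bond to a more electronegative atom (O, N, halogen) counts +1, each bond to a less electronegative atom (H, metal, B, Si) counts −1, and each C–C bond counts 0. Tallying each carbon:
C1: 2C, 2Cl → 0 + 2 = +2
C2: 3C, 1H → 0 − 1 = -1
C3: 2C, 2H → 0 − 2 = -2
C4: 2C, 1O, 1Cl → 0 + 1 + 1 = +2
C5: 1C, 2H, 1Mg → 0 − 2 − 1 = -3
The lowest value is -3.

-3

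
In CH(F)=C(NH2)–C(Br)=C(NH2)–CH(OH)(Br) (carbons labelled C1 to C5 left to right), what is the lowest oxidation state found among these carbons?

0

Bonds to more-electronegative neighbours contribute +1 each, bonds to H or metals contribute −1 each, and C–C bonds contribute 0. Tallying each carbon:
C1: 2C, 1H, 1F → 0 − 1 + 1 = 0
C2: 3C, 1N → 0 + 1 = +1
C3: 3C, 1Br → 0 + 1 = +1
C4: 3C, 1N → 0 + 1 = +1
C5: 1C, 1H, 1O, 1Br → 0 − 1 + 1 + 1 = +1
The lowest value is 0.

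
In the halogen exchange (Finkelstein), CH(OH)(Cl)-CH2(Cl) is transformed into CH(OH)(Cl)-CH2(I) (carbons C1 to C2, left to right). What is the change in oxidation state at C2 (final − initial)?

Before: C2 has 1 bond to C, 2 bonds to H, 1 bond to Cl → oxidation state -1.
After: C2 has 1 bond to C, 2 bonds to H, 1 bond to I → oxidation state -1.
Δ = -1 − (-1) = 0, so no net redox change at C2.

0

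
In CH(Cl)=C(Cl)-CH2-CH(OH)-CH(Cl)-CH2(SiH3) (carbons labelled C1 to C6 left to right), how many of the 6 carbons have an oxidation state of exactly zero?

Count +1 for every bond to an atom more electronegative than carbon and −1 for every bond to one less electronegative; C–C bonds are 0. Tallying each carbon:
C1: 2C, 1H, 1Cl → 0 − 1 + 1 = 0
C2: 3C, 1Cl → 0 + 1 = +1
C3: 2C, 2H → 0 − 2 = -2
C4: 2C, 1H, 1O → 0 − 1 + 1 = 0
C5: 2C, 1H, 1Cl → 0 − 1 + 1 = 0
C6: 1C, 2H, 1Si → 0 − 2 − 1 = -3
3 carbons (C1, C4, C5) meet the condition.

3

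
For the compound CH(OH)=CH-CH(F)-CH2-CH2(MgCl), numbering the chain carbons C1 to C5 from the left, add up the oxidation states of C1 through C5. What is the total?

-6

Bonds to more-electronegative neighbours contribute +1 each, bonds to H or metals contribute −1 each, and C–C bonds contribute 0. Tallying each carbon:
C1: 2C, 1H, 1O → 0 − 1 + 1 = 0
C2: 3C, 1H → 0 − 1 = -1
C3: 2C, 1H, 1F → 0 − 1 + 1 = 0
C4: 2C, 2H → 0 − 2 = -2
C5: 1C, 2H, 1Mg → 0 − 2 − 1 = -3
Sum = 0 − 1 + 0 − 2 − 3 = -6.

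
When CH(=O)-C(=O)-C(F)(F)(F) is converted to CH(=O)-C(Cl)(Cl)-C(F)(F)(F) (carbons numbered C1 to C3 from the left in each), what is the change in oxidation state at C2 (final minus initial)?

Before: C2 has 2 bonds to C, 2 bonds to O → oxidation state +2.
After: C2 has 2 bonds to C, 2 bonds to Cl → oxidation state +2.
Δ = +2 − (+2) = 0, so no net redox change at C2.

0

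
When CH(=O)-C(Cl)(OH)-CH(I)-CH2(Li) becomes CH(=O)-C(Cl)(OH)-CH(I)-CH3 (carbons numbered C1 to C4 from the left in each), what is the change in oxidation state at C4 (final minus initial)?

Before: C4 has 1 bond to C, 2 bonds to H, 1 bond to Li → oxidation state -3.
After: C4 has 1 bond to C, 3 bonds to H → oxidation state -3.
Δ = -3 − (-3) = 0, so no net redox change at C4.

0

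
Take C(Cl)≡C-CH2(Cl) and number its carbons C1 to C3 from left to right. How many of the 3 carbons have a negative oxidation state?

Each bond to a more electronegative atom (O, N, halogen) counts +1, each bond to a less electronegative atom (H, metal, B, Si) counts −1, and each C–C bond counts 0. Tallying each carbon:
C1: 3C, 1Cl → 0 + 1 = +1
C2: 4C → 0 = 0
C3: 1C, 2H, 1Cl → 0 − 2 + 1 = -1
1 carbon (C3) meets the condition.

1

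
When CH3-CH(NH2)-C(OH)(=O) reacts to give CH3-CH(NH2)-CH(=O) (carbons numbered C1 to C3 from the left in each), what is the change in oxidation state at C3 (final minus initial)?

-2

Before: C3 has 1 bond to C, 3 bonds to O → oxidation state +3.
After: C3 has 1 bond to C, 1 bond to H, 2 bonds to O → oxidation state +1.
Δ = +1 − (+3) = -2, so this is a reduction at C3.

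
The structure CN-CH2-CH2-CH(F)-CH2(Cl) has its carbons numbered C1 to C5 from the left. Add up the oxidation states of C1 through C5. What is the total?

Tallying each carbon's bonds:
C1: 1C, 3N → 0 + 3 = +3
C2: 2C, 2H → 0 − 2 = -2
C3: 2C, 2H → 0 − 2 = -2
C4: 2C, 1H, 1F → 0 − 1 + 1 = 0
C5: 1C, 2H, 1Cl → 0 − 2 + 1 = -1
Sum = +3 − 2 − 2 + 0 − 1 = -2.

-2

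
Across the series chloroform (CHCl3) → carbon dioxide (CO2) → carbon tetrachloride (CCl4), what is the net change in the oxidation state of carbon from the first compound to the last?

Carbon oxidation states along the series — chloroform: +2, carbon dioxide: +4, carbon tetrachloride: +4.
Net change = +4 − (+2) = +2.

+2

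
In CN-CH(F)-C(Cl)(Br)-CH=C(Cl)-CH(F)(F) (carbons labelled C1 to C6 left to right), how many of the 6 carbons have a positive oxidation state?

4

Each bond to a more electronegative atom (O, N, halogen) counts +1, each bond to a less electronegative atom (H, metal, B, Si) counts −1, and each C–C bond counts 0. Tallying each carbon:
C1: 1C, 3N → 0 + 3 = +3
C2: 2C, 1H, 1F → 0 − 1 + 1 = 0
C3: 2C, 1Cl, 1Br → 0 + 1 + 1 = +2
C4: 3C, 1H → 0 − 1 = -1
C5: 3C, 1Cl → 0 + 1 = +1
C6: 1C, 1H, 2F → 0 − 1 + 2 = +1
4 carbons (C1, C3, C5, C6) meet the condition.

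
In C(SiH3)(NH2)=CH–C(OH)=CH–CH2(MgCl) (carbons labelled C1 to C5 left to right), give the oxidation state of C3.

C3 has one bond to C (0), a double bond to C (2×0 = 0), one bond to O (+1).
Oxidation state = 0 + 0 + 1 = +1.

+1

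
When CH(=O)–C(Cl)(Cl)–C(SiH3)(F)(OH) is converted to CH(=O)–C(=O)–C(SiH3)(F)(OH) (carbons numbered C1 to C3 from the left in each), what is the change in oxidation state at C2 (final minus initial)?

0

Before: C2 has 2 bonds to C, 2 bonds to Cl → oxidation state +2.
After: C2 has 2 bonds to C, 2 bonds to O → oxidation state +2.
Δ = +2 − (+2) = 0, so no net redox change at C2.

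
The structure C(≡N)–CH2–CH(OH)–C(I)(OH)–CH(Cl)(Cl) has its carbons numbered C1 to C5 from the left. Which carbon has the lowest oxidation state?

C2

Each bond to a more electronegative atom (O, N, halogen) counts +1, each bond to a less electronegative atom (H, metal, B, Si) counts −1, and each C–C bond counts 0. Tallying each carbon:
C1: 1C, 3N → 0 + 3 = +3
C2: 2C, 2H → 0 − 2 = -2
C3: 2C, 1H, 1O → 0 − 1 + 1 = 0
C4: 2C, 1O, 1I → 0 + 1 + 1 = +2
C5: 1C, 1H, 2Cl → 0 − 1 + 2 = +1
The most reduced carbon is C2 at -2.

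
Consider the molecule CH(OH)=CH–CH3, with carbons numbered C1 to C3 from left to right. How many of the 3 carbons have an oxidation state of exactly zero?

Tallying each carbon's bonds:
C1: 2C, 1H, 1O → 0 − 1 + 1 = 0
C2: 3C, 1H → 0 − 1 = -1
C3: 1C, 3H → 0 − 3 = -3
1 carbon (C1) meets the condition.

1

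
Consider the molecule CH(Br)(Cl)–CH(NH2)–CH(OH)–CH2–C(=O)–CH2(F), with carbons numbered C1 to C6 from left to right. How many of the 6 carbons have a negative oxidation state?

Each bond to a more electronegative atom (O, N, halogen) counts +1, each bond to a less electronegative atom (H, metal, B, Si) counts −1, and each C–C bond counts 0. Tallying each carbon:
C1: 1C, 1H, 1Cl, 1Br → 0 − 1 + 1 + 1 = +1
C2: 2C, 1H, 1N → 0 − 1 + 1 = 0
C3: 2C, 1H, 1O → 0 − 1 + 1 = 0
C4: 2C, 2H → 0 − 2 = -2
C5: 2C, 2O → 0 + 2 = +2
C6: 1C, 2H, 1F → 0 − 2 + 1 = -1
2 carbons (C4, C6) meet the condition.

2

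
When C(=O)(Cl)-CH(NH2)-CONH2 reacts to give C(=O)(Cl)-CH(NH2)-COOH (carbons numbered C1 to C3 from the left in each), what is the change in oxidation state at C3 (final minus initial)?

Before: C3 has 1 bond to C, 2 bonds to O, 1 bond to N → oxidation state +3.
After: C3 has 1 bond to C, 3 bonds to O → oxidation state +3.
Δ = +3 − (+3) = 0, so no net redox change at C3.

0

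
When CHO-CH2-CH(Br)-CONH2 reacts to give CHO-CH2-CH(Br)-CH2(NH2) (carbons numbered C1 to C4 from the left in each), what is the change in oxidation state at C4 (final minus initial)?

-4

Before: C4 has 1 bond to C, 2 bonds to O, 1 bond to N → oxidation state +3.
After: C4 has 1 bond to C, 2 bonds to H, 1 bond to N → oxidation state -1.
Δ = -1 − (+3) = -4, so this is a reduction at C4.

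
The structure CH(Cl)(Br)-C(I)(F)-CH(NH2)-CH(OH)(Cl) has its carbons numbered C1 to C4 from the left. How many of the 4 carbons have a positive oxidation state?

Tallying each carbon's bonds:
C1: 1C, 1H, 1Cl, 1Br → 0 − 1 + 1 + 1 = +1
C2: 2C, 1F, 1I → 0 + 1 + 1 = +2
C3: 2C, 1H, 1N → 0 − 1 + 1 = 0
C4: 1C, 1H, 1O, 1Cl → 0 − 1 + 1 + 1 = +1
3 carbons (C1, C2, C4) meet the condition.

3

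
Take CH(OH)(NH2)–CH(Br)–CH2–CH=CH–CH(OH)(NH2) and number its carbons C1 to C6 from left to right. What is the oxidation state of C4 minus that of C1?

-2

C4: 3C, 1H → 0 − 1 = -1
C1: 1C, 1H, 1O, 1N → 0 − 1 + 1 + 1 = +1
Difference: -1 − (+1) = -2.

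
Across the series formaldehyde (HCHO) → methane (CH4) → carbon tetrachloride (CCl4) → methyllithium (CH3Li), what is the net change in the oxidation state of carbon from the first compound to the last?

-4

Carbon oxidation states along the series — formaldehyde: 0, methane: -4, carbon tetrachloride: +4, methyllithium: -4.
Net change = -4 − (0) = -4.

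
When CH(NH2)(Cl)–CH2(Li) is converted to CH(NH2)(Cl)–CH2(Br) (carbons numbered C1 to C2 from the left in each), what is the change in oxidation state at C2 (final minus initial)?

+2

Before: C2 has 1 bond to C, 2 bonds to H, 1 bond to Li → oxidation state -3.
After: C2 has 1 bond to C, 2 bonds to H, 1 bond to Br → oxidation state -1.
Δ = -1 − (-3) = +2, so this is an oxidation at C2.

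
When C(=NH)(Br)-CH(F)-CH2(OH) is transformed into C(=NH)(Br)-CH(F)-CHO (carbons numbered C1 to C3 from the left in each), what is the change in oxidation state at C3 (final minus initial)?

+2

Before: C3 has 1 bond to C, 2 bonds to H, 1 bond to O → oxidation state -1.
After: C3 has 1 bond to C, 1 bond to H, 2 bonds to O → oxidation state +1.
Δ = +1 − (-1) = +2, so this is an oxidation at C3.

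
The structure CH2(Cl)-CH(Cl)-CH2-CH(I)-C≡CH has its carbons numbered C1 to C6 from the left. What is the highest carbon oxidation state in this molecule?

0

Each bond to a more electronegative atom (O, N, halogen) counts +1, each bond to a less electronegative atom (H, metal, B, Si) counts −1, and each C–C bond counts 0. Tallying each carbon:
C1: 1C, 2H, 1Cl → 0 − 2 + 1 = -1
C2: 2C, 1H, 1Cl → 0 − 1 + 1 = 0
C3: 2C, 2H → 0 − 2 = -2
C4: 2C, 1H, 1I → 0 − 1 + 1 = 0
C5: 4C → 0 = 0
C6: 3C, 1H → 0 − 1 = -1
The highest value is 0.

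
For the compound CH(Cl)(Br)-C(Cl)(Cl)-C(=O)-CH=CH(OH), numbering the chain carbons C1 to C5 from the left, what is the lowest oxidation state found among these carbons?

Bonds to more-electronegative neighbours contribute +1 each, bonds to H or metals contribute −1 each, and C–C bonds contribute 0. Tallying each carbon:
C1: 1C, 1H, 1Cl, 1Br → 0 − 1 + 1 + 1 = +1
C2: 2C, 2Cl → 0 + 2 = +2
C3: 2C, 2O → 0 + 2 = +2
C4: 3C, 1H → 0 − 1 = -1
C5: 2C, 1H, 1O → 0 − 1 + 1 = 0
The lowest value is -1.

-1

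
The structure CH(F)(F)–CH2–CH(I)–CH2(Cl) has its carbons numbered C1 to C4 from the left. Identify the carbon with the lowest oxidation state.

C2

Each bond to a more electronegative atom (O, N, halogen) counts +1, each bond to a less electronegative atom (H, metal, B, Si) counts −1, and each C–C bond counts 0. Tallying each carbon:
C1: 1C, 1H, 2F → 0 − 1 + 2 = +1
C2: 2C, 2H → 0 − 2 = -2
C3: 2C, 1H, 1I → 0 − 1 + 1 = 0
C4: 1C, 2H, 1Cl → 0 − 2 + 1 = -1
The most reduced carbon is C2 at -2.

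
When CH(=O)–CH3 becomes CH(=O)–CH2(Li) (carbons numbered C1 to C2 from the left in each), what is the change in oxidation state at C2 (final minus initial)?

Before: C2 has 1 bond to C, 3 bonds to H → oxidation state -3.
After: C2 has 1 bond to C, 2 bonds to H, 1 bond to Li → oxidation state -3.
Δ = -3 − (-3) = 0, so no net redox change at C2.

0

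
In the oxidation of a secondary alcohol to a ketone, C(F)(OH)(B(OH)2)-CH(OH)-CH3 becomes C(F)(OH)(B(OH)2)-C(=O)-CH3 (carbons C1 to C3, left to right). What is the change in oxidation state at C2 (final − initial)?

+2

Before: C2 has 2 bonds to C, 1 bond to H, 1 bond to O → oxidation state 0.
After: C2 has 2 bonds to C, 2 bonds to O → oxidation state +2.
Δ = +2 − (0) = +2, so this is an oxidation at C2.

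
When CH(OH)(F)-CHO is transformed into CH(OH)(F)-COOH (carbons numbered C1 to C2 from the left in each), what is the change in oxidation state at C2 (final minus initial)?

+2

Before: C2 has 1 bond to C, 1 bond to H, 2 bonds to O → oxidation state +1.
After: C2 has 1 bond to C, 3 bonds to O → oxidation state +3.
Δ = +3 − (+1) = +2, so this is an oxidation at C2.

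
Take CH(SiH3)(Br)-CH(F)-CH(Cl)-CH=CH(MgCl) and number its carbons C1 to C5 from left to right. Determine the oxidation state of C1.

-1

Each bond to a more electronegative atom (O, N, halogen) counts +1, each bond to a less electronegative atom (H, metal, B, Si) counts −1, and each C–C bond counts 0.
C1 has one bond to C (0), one bond to Si (-1), one bond to Br (+1), one bond to H (-1).
Oxidation state = 0 − 1 + 1 − 1 = -1.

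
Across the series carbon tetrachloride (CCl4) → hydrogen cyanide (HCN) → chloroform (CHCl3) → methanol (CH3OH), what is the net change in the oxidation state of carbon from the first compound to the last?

-6

Carbon oxidation states along the series — carbon tetrachloride: +4, hydrogen cyanide: +2, chloroform: +2, methanol: -2.
Net change = -2 − (+4) = -6.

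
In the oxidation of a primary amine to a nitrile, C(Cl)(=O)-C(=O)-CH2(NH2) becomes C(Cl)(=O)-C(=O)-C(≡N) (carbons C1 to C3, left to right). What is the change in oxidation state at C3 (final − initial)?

Before: C3 has 1 bond to C, 2 bonds to H, 1 bond to N → oxidation state -1.
After: C3 has 1 bond to C, 3 bonds to N → oxidation state +3.
Δ = +3 − (-1) = +4, so this is an oxidation at C3.

+4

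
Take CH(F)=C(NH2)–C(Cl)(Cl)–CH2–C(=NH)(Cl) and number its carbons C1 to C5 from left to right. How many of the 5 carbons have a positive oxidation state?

3

Each bond to a more electronegative atom (O, N, halogen) counts +1, each bond to a less electronegative atom (H, metal, B, Si) counts −1, and each C–C bond counts 0. Tallying each carbon:
C1: 2C, 1H, 1F → 0 − 1 + 1 = 0
C2: 3C, 1N → 0 + 1 = +1
C3: 2C, 2Cl → 0 + 2 = +2
C4: 2C, 2H → 0 − 2 = -2
C5: 1C, 2N, 1Cl → 0 + 2 + 1 = +3
3 carbons (C2, C3, C5) meet the condition.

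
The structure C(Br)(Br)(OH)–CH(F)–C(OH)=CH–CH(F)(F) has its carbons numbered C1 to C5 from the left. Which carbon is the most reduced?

C4

Tallying each carbon's bonds:
C1: 1C, 1O, 2Br → 0 + 1 + 2 = +3
C2: 2C, 1H, 1F → 0 − 1 + 1 = 0
C3: 3C, 1O → 0 + 1 = +1
C4: 3C, 1H → 0 − 1 = -1
C5: 1C, 1H, 2F → 0 − 1 + 2 = +1
The most reduced carbon is C4 at -1.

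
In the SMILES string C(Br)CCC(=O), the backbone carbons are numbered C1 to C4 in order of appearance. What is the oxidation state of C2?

-2

C2 has one bond to C (0), one bond to C (0), one bond to H (-1), one bond to H (-1).
Oxidation state = 0 + 0 − 1 − 1 = -2.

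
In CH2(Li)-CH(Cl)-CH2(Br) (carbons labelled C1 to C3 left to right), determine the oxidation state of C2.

Bonds to more-electronegative neighbours contribute +1 each, bonds to H or metals contribute −1 each, and C–C bonds contribute 0.
C2 has one bond to C (0), one bond to C (0), one bond to H (-1), one bond to Cl (+1).
Oxidation state = 0 + 0 − 1 + 1 = 0.

0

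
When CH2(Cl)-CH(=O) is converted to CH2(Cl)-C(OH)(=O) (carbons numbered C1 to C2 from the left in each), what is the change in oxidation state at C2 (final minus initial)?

+2

Before: C2 has 1 bond to C, 1 bond to H, 2 bonds to O → oxidation state +1.
After: C2 has 1 bond to C, 3 bonds to O → oxidation state +3.
Δ = +3 − (+1) = +2, so this is an oxidation at C2.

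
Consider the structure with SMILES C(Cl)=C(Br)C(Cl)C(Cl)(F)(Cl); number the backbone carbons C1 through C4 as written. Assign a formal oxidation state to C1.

Each bond to a more electronegative atom (O, N, halogen) counts +1, each bond to a less electronegative atom (H, metal, B, Si) counts −1, and each C–C bond counts 0.
C1 has a double bond to C (2×0 = 0), one bond to H (-1), one bond to Cl (+1).
Oxidation state = 0 − 1 + 1 = 0.

0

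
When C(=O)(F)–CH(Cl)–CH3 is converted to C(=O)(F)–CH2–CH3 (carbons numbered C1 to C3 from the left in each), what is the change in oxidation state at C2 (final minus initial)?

Before: C2 has 2 bonds to C, 1 bond to H, 1 bond to Cl → oxidation state 0.
After: C2 has 2 bonds to C, 2 bonds to H → oxidation state -2.
Δ = -2 − (0) = -2, so this is a reduction at C2.

-2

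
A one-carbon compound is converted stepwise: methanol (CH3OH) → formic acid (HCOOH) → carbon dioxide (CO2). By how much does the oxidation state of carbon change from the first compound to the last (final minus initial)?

Carbon oxidation states along the series — methanol: -2, formic acid: +2, carbon dioxide: +4.
Net change = +4 − (-2) = +6.

+6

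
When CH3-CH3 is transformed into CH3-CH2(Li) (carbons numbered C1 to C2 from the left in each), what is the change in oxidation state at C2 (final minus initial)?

Before: C2 has 1 bond to C, 3 bonds to H → oxidation state -3.
After: C2 has 1 bond to C, 2 bonds to H, 1 bond to Li → oxidation state -3.
Δ = -3 − (-3) = 0, so no net redox change at C2.

0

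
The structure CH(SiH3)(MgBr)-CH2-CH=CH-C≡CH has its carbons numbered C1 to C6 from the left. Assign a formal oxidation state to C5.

Count +1 for every bond to an atom more electronegative than carbon and −1 for every bond to one less electronegative; C–C bonds are 0.
C5 has one bond to C (0), a triple bond to C (3×0 = 0).
Oxidation state = 0 + 0 = 0.

0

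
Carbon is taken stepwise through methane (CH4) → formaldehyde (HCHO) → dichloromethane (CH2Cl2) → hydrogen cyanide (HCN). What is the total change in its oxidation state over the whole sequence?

Carbon oxidation states along the series — methane: -4, formaldehyde: 0, dichloromethane: 0, hydrogen cyanide: +2.
Net change = +2 − (-4) = +6.

+6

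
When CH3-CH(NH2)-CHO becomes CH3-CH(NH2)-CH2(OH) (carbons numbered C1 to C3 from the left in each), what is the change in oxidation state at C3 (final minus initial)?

-2

Before: C3 has 1 bond to C, 1 bond to H, 2 bonds to O → oxidation state +1.
After: C3 has 1 bond to C, 2 bonds to H, 1 bond to O → oxidation state -1.
Δ = -1 − (+1) = -2, so this is a reduction at C3.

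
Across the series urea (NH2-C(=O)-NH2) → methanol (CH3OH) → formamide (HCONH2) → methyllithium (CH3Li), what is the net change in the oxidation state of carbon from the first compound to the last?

Carbon oxidation states along the series — urea: +4, methanol: -2, formamide: +2, methyllithium: -4.
Net change = -4 − (+4) = -8.

-8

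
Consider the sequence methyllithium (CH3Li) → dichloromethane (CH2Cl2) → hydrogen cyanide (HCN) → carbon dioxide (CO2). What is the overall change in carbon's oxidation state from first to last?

Carbon oxidation states along the series — methyllithium: -4, dichloromethane: 0, hydrogen cyanide: +2, carbon dioxide: +4.
Net change = +4 − (-4) = +8.

+8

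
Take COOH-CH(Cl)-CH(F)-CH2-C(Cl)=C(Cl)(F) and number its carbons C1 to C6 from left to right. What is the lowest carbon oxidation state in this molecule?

-2

Assign +1 per bond to O/N/halogen, −1 per bond to H or an electropositive element, and 0 per bond to carbon. Tallying each carbon:
C1: 1C, 3O → 0 + 3 = +3
C2: 2C, 1H, 1Cl → 0 − 1 + 1 = 0
C3: 2C, 1H, 1F → 0 − 1 + 1 = 0
C4: 2C, 2H → 0 − 2 = -2
C5: 3C, 1Cl → 0 + 1 = +1
C6: 2C, 1F, 1Cl → 0 + 1 + 1 = +2
The lowest value is -2.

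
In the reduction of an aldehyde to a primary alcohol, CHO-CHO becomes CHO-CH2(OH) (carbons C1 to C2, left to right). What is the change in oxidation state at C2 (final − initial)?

Before: C2 has 1 bond to C, 1 bond to H, 2 bonds to O → oxidation state +1.
After: C2 has 1 bond to C, 2 bonds to H, 1 bond to O → oxidation state -1.
Δ = -1 − (+1) = -2, so this is a reduction at C2.

-2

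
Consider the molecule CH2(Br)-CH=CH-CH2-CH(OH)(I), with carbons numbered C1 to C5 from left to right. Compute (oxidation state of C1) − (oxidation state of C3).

0

C1: 1C, 2H, 1Br → 0 − 2 + 1 = -1
C3: 3C, 1H → 0 − 1 = -1
Difference: -1 − (-1) = 0.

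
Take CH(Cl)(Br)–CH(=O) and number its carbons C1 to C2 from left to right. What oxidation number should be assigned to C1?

+1

Each bond to a more electronegative atom (O, N, halogen) counts +1, each bond to a less electronegative atom (H, metal, B, Si) counts −1, and each C–C bond counts 0.
C1 has one bond to C (0), one bond to Cl (+1), one bond to H (-1), one bond to Br (+1).
Oxidation state = 0 + 1 − 1 + 1 = +1.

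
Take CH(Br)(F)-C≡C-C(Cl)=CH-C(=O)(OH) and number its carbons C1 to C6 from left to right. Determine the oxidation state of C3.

0

C3 has a triple bond to C (3×0 = 0), one bond to C (0).
Oxidation state = 0 + 0 = 0.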